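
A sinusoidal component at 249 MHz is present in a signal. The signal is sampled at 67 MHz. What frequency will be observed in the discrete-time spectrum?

249 MHz mod fs = 48 MHz.
48 MHz > fs/2 = 33.5 MHz, folds to fs − 48 MHz = 19 MHz.

19 MHz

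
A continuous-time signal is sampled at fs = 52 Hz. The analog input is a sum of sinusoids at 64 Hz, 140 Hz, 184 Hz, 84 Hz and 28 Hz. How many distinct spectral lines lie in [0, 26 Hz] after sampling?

fs/2 = 26 Hz.
64 Hz mod fs = 12 Hz.
12 Hz ≤ fs/2 = 26 Hz, appears at 12 Hz.
140 Hz mod fs = 36 Hz.
36 Hz > fs/2 = 26 Hz, folds to fs − 36 Hz = 16 Hz.
184 Hz mod fs = 28 Hz.
28 Hz > fs/2 = 26 Hz, folds to fs − 28 Hz = 24 Hz.
84 Hz mod fs = 32 Hz.
32 Hz > fs/2 = 26 Hz, folds to fs − 32 Hz = 20 Hz.
28 Hz > fs/2 = 26 Hz, folds to fs − 28 Hz = 24 Hz.
Distinct values: {12 Hz, 16 Hz, 20 Hz, 24 Hz} → 4.

4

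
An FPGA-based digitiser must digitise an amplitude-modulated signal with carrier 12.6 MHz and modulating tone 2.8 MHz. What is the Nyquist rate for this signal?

30.8 MHz

AM sidebands sit at fc ± fm = 9.8 MHz and 15.4 MHz.
Highest-frequency component: 15.4 MHz.
Nyquist rate = 2 × 15.4 MHz = 30.8 MHz.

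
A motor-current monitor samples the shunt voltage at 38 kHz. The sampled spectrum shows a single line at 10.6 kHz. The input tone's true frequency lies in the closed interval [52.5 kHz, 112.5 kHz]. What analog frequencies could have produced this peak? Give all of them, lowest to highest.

65.4 kHz, 86.6 kHz, 103.4 kHz

Frequencies that alias to 10.6 kHz are k·fs ± 10.6 kHz for integer k ≥ 0.
k=0: 10.6 kHz.
k=1: 27.4 kHz, 48.6 kHz.
k=2: 65.4 kHz, 86.6 kHz.
k=3: 103.4 kHz, 124.6 kHz.
k=4: 141.4 kHz, 162.6 kHz.
Within [52.5 kHz, 112.5 kHz]: 65.4 kHz, 86.6 kHz, 103.4 kHz.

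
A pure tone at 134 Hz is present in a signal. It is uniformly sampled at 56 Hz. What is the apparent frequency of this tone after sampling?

22 Hz

134 Hz mod fs = 22 Hz.
22 Hz ≤ fs/2 = 28 Hz, appears at 22 Hz.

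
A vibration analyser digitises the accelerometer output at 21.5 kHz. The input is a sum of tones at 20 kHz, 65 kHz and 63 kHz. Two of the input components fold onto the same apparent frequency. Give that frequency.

1.5 kHz

fs/2 = 10.75 kHz.
20 kHz > fs/2 = 10.75 kHz, folds to fs − 20 kHz = 1.5 kHz.
65 kHz mod fs = 0.5 kHz.
0.5 kHz ≤ fs/2 = 10.75 kHz, appears at 0.5 kHz.
63 kHz mod fs = 20 kHz.
20 kHz > fs/2 = 10.75 kHz, folds to fs − 20 kHz = 1.5 kHz.
20 kHz and 63 kHz both map to 1.5 kHz.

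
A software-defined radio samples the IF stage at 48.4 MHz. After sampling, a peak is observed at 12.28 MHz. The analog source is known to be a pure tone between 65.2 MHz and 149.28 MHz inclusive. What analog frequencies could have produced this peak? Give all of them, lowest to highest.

84.52 MHz, 109.08 MHz, 132.92 MHz

Frequencies that alias to 12.28 MHz are k·fs ± 12.28 MHz for integer k ≥ 0.
k=0: 12.28 MHz.
k=1: 36.12 MHz, 60.68 MHz.
k=2: 84.52 MHz, 109.08 MHz.
k=3: 132.92 MHz, 157.48 MHz.
k=4: 181.32 MHz, 205.88 MHz.
Within [65.2 MHz, 149.28 MHz]: 84.52 MHz, 109.08 MHz, 132.92 MHz.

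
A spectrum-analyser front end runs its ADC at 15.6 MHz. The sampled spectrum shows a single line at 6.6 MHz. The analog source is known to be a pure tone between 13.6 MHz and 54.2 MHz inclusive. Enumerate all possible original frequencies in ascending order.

22.2 MHz, 24.6 MHz, 37.8 MHz, 40.2 MHz, 53.4 MHz

Frequencies that alias to 6.6 MHz are k·fs ± 6.6 MHz for integer k ≥ 0.
k=0: 6.6 MHz.
k=1: 9 MHz, 22.2 MHz.
k=2: 24.6 MHz, 37.8 MHz.
k=3: 40.2 MHz, 53.4 MHz.
k=4: 55.8 MHz, 69 MHz.
Within [13.6 MHz, 54.2 MHz]: 22.2 MHz, 24.6 MHz, 37.8 MHz, 40.2 MHz, 53.4 MHz.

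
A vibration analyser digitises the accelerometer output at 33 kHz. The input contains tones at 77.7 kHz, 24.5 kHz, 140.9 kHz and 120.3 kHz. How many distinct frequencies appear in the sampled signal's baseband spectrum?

3

fs/2 = 16.5 kHz.
77.7 kHz mod fs = 11.7 kHz.
11.7 kHz ≤ fs/2 = 16.5 kHz, appears at 11.7 kHz.
24.5 kHz > fs/2 = 16.5 kHz, folds to fs − 24.5 kHz = 8.5 kHz.
140.9 kHz mod fs = 8.9 kHz.
8.9 kHz ≤ fs/2 = 16.5 kHz, appears at 8.9 kHz.
120.3 kHz mod fs = 21.3 kHz.
21.3 kHz > fs/2 = 16.5 kHz, folds to fs − 21.3 kHz = 11.7 kHz.
Distinct values: {8.5 kHz, 8.9 kHz, 11.7 kHz} → 3.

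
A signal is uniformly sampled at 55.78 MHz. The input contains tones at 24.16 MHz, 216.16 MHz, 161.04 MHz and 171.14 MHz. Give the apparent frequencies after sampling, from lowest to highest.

3.8 MHz, 6.3 MHz, 6.96 MHz, 24.16 MHz

fs/2 = 27.89 MHz.
24.16 MHz ≤ fs/2 = 27.89 MHz, passes unchanged.
216.16 MHz mod fs = 48.82 MHz.
48.82 MHz > fs/2 = 27.89 MHz, folds to fs − 48.82 MHz = 6.96 MHz.
161.04 MHz mod fs = 49.48 MHz.
49.48 MHz > fs/2 = 27.89 MHz, folds to fs − 49.48 MHz = 6.3 MHz.
171.14 MHz mod fs = 3.8 MHz.
3.8 MHz ≤ fs/2 = 27.89 MHz, appears at 3.8 MHz.
Distinct values: {3.8 MHz, 6.3 MHz, 6.96 MHz, 24.16 MHz}.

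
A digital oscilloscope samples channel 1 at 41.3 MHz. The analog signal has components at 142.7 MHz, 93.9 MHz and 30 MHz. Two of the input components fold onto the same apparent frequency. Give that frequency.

11.3 MHz

fs/2 = 20.65 MHz.
142.7 MHz mod fs = 18.8 MHz.
18.8 MHz ≤ fs/2 = 20.65 MHz, appears at 18.8 MHz.
93.9 MHz mod fs = 11.3 MHz.
11.3 MHz ≤ fs/2 = 20.65 MHz, appears at 11.3 MHz.
30 MHz > fs/2 = 20.65 MHz, folds to fs − 30 MHz = 11.3 MHz.
30 MHz and 93.9 MHz both map to 11.3 MHz.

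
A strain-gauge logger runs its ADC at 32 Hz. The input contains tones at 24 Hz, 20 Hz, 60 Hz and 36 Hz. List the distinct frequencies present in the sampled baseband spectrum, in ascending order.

4 Hz, 8 Hz, 12 Hz

fs/2 = 16 Hz.
24 Hz > fs/2 = 16 Hz, folds to fs − 24 Hz = 8 Hz.
20 Hz > fs/2 = 16 Hz, folds to fs − 20 Hz = 12 Hz.
60 Hz mod fs = 28 Hz.
28 Hz > fs/2 = 16 Hz, folds to fs − 28 Hz = 4 Hz.
36 Hz mod fs = 4 Hz.
4 Hz ≤ fs/2 = 16 Hz, appears at 4 Hz.
Distinct values: {4 Hz, 8 Hz, 12 Hz}.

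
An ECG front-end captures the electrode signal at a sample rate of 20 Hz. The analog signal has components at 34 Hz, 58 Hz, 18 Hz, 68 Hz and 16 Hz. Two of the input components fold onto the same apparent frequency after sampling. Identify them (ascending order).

fs/2 = 10 Hz.
34 Hz mod fs = 14 Hz.
14 Hz > fs/2 = 10 Hz, folds to fs − 14 Hz = 6 Hz.
58 Hz mod fs = 18 Hz.
18 Hz > fs/2 = 10 Hz, folds to fs − 18 Hz = 2 Hz.
18 Hz > fs/2 = 10 Hz, folds to fs − 18 Hz = 2 Hz.
68 Hz mod fs = 8 Hz.
8 Hz ≤ fs/2 = 10 Hz, appears at 8 Hz.
16 Hz > fs/2 = 10 Hz, folds to fs − 16 Hz = 4 Hz.
18 Hz and 58 Hz both map to 2 Hz.

18 Hz, 58 Hz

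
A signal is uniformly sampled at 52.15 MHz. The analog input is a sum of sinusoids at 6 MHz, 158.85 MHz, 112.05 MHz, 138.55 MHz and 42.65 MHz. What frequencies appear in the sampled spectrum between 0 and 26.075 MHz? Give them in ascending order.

fs/2 = 26.075 MHz.
6 MHz ≤ fs/2 = 26.075 MHz, passes unchanged.
158.85 MHz mod fs = 2.4 MHz.
2.4 MHz ≤ fs/2 = 26.075 MHz, appears at 2.4 MHz.
112.05 MHz mod fs = 7.75 MHz.
7.75 MHz ≤ fs/2 = 26.075 MHz, appears at 7.75 MHz.
138.55 MHz mod fs = 34.25 MHz.
34.25 MHz > fs/2 = 26.075 MHz, folds to fs − 34.25 MHz = 17.9 MHz.
42.65 MHz > fs/2 = 26.075 MHz, folds to fs − 42.65 MHz = 9.5 MHz.
Distinct values: {2.4 MHz, 6 MHz, 7.75 MHz, 9.5 MHz, 17.9 MHz}.

2.4 MHz, 6 MHz, 7.75 MHz, 9.5 MHz, 17.9 MHz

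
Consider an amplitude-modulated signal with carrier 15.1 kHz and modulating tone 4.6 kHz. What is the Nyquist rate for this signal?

39.4 kHz

AM sidebands sit at fc ± fm = 10.5 kHz and 19.7 kHz.
Highest-frequency component: 19.7 kHz.
Nyquist rate = 2 × 19.7 kHz = 39.4 kHz.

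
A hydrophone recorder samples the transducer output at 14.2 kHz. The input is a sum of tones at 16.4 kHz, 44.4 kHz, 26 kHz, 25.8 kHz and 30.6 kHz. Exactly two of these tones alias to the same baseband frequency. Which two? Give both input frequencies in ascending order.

16.4 kHz, 30.6 kHz

fs/2 = 7.1 kHz.
16.4 kHz mod fs = 2.2 kHz.
2.2 kHz ≤ fs/2 = 7.1 kHz, appears at 2.2 kHz.
44.4 kHz mod fs = 1.8 kHz.
1.8 kHz ≤ fs/2 = 7.1 kHz, appears at 1.8 kHz.
26 kHz mod fs = 11.8 kHz.
11.8 kHz > fs/2 = 7.1 kHz, folds to fs − 11.8 kHz = 2.4 kHz.
25.8 kHz mod fs = 11.6 kHz.
11.6 kHz > fs/2 = 7.1 kHz, folds to fs − 11.6 kHz = 2.6 kHz.
30.6 kHz mod fs = 2.2 kHz.
2.2 kHz ≤ fs/2 = 7.1 kHz, appears at 2.2 kHz.
16.4 kHz and 30.6 kHz both map to 2.2 kHz.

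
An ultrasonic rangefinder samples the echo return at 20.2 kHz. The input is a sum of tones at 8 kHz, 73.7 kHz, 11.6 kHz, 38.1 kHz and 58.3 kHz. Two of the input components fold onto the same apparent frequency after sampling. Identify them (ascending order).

38.1 kHz, 58.3 kHz

fs/2 = 10.1 kHz.
8 kHz ≤ fs/2 = 10.1 kHz, passes unchanged.
73.7 kHz mod fs = 13.1 kHz.
13.1 kHz > fs/2 = 10.1 kHz, folds to fs − 13.1 kHz = 7.1 kHz.
11.6 kHz > fs/2 = 10.1 kHz, folds to fs − 11.6 kHz = 8.6 kHz.
38.1 kHz mod fs = 17.9 kHz.
17.9 kHz > fs/2 = 10.1 kHz, folds to fs − 17.9 kHz = 2.3 kHz.
58.3 kHz mod fs = 17.9 kHz.
17.9 kHz > fs/2 = 10.1 kHz, folds to fs − 17.9 kHz = 2.3 kHz.
38.1 kHz and 58.3 kHz both map to 2.3 kHz.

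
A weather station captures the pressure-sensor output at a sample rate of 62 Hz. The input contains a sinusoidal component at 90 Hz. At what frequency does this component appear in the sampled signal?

28 Hz

90 Hz mod fs = 28 Hz.
28 Hz ≤ fs/2 = 31 Hz, appears at 28 Hz.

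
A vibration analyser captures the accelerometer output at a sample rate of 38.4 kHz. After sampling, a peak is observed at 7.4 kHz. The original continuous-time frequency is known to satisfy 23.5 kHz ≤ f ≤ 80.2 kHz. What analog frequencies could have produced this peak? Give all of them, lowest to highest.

31 kHz, 45.8 kHz, 69.4 kHz

Frequencies that alias to 7.4 kHz are k·fs ± 7.4 kHz for integer k ≥ 0.
k=0: 7.4 kHz.
k=1: 31 kHz, 45.8 kHz.
k=2: 69.4 kHz, 84.2 kHz.
k=3: 107.8 kHz, 122.6 kHz.
Within [23.5 kHz, 80.2 kHz]: 31 kHz, 45.8 kHz, 69.4 kHz.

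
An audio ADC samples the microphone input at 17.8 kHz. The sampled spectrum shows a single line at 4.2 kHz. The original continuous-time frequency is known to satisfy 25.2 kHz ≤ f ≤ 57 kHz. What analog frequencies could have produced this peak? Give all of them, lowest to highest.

Frequencies that alias to 4.2 kHz are k·fs ± 4.2 kHz for integer k ≥ 0.
k=0: 4.2 kHz.
k=1: 13.6 kHz, 22 kHz.
k=2: 31.4 kHz, 39.8 kHz.
k=3: 49.2 kHz, 57.6 kHz.
k=4: 67 kHz, 75.4 kHz.
Within [25.2 kHz, 57 kHz]: 31.4 kHz, 39.8 kHz, 49.2 kHz.

31.4 kHz, 39.8 kHz, 49.2 kHz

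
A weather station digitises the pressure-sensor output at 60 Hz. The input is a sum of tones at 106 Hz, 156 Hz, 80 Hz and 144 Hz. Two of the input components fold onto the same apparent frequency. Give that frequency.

fs/2 = 30 Hz.
106 Hz mod fs = 46 Hz.
46 Hz > fs/2 = 30 Hz, folds to fs − 46 Hz = 14 Hz.
156 Hz mod fs = 36 Hz.
36 Hz > fs/2 = 30 Hz, folds to fs − 36 Hz = 24 Hz.
80 Hz mod fs = 20 Hz.
20 Hz ≤ fs/2 = 30 Hz, appears at 20 Hz.
144 Hz mod fs = 24 Hz.
24 Hz ≤ fs/2 = 30 Hz, appears at 24 Hz.
144 Hz and 156 Hz both map to 24 Hz.

24 Hz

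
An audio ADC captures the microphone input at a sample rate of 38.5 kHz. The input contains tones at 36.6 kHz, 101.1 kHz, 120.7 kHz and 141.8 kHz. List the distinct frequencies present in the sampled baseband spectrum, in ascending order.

fs/2 = 19.25 kHz.
36.6 kHz > fs/2 = 19.25 kHz, folds to fs − 36.6 kHz = 1.9 kHz.
101.1 kHz mod fs = 24.1 kHz.
24.1 kHz > fs/2 = 19.25 kHz, folds to fs − 24.1 kHz = 14.4 kHz.
120.7 kHz mod fs = 5.2 kHz.
5.2 kHz ≤ fs/2 = 19.25 kHz, appears at 5.2 kHz.
141.8 kHz mod fs = 26.3 kHz.
26.3 kHz > fs/2 = 19.25 kHz, folds to fs − 26.3 kHz = 12.2 kHz.
Distinct values: {1.9 kHz, 5.2 kHz, 12.2 kHz, 14.4 kHz}.

1.9 kHz, 5.2 kHz, 12.2 kHz, 14.4 kHz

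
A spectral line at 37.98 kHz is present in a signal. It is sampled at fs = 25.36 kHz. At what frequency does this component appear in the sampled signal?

12.62 kHz

37.98 kHz mod fs = 12.62 kHz.
12.62 kHz ≤ fs/2 = 12.68 kHz, appears at 12.62 kHz.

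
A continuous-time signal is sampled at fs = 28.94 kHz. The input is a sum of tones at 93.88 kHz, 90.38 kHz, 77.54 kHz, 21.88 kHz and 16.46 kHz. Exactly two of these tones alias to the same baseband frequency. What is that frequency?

fs/2 = 14.47 kHz.
93.88 kHz mod fs = 7.06 kHz.
7.06 kHz ≤ fs/2 = 14.47 kHz, appears at 7.06 kHz.
90.38 kHz mod fs = 3.56 kHz.
3.56 kHz ≤ fs/2 = 14.47 kHz, appears at 3.56 kHz.
77.54 kHz mod fs = 19.66 kHz.
19.66 kHz > fs/2 = 14.47 kHz, folds to fs − 19.66 kHz = 9.28 kHz.
21.88 kHz > fs/2 = 14.47 kHz, folds to fs − 21.88 kHz = 7.06 kHz.
16.46 kHz > fs/2 = 14.47 kHz, folds to fs − 16.46 kHz = 12.48 kHz.
21.88 kHz and 93.88 kHz both map to 7.06 kHz.

7.06 kHz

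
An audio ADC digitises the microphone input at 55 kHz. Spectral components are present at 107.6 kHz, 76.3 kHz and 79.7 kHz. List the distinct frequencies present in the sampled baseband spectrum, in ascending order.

fs/2 = 27.5 kHz.
107.6 kHz mod fs = 52.6 kHz.
52.6 kHz > fs/2 = 27.5 kHz, folds to fs − 52.6 kHz = 2.4 kHz.
76.3 kHz mod fs = 21.3 kHz.
21.3 kHz ≤ fs/2 = 27.5 kHz, appears at 21.3 kHz.
79.7 kHz mod fs = 24.7 kHz.
24.7 kHz ≤ fs/2 = 27.5 kHz, appears at 24.7 kHz.
Distinct values: {2.4 kHz, 21.3 kHz, 24.7 kHz}.

2.4 kHz, 21.3 kHz, 24.7 kHz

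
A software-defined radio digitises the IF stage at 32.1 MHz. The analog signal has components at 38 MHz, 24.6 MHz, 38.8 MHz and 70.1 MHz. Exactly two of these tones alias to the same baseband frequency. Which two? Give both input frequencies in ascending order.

fs/2 = 16.05 MHz.
38 MHz mod fs = 5.9 MHz.
5.9 MHz ≤ fs/2 = 16.05 MHz, appears at 5.9 MHz.
24.6 MHz > fs/2 = 16.05 MHz, folds to fs − 24.6 MHz = 7.5 MHz.
38.8 MHz mod fs = 6.7 MHz.
6.7 MHz ≤ fs/2 = 16.05 MHz, appears at 6.7 MHz.
70.1 MHz mod fs = 5.9 MHz.
5.9 MHz ≤ fs/2 = 16.05 MHz, appears at 5.9 MHz.
38 MHz and 70.1 MHz both map to 5.9 MHz.

38 MHz, 70.1 MHz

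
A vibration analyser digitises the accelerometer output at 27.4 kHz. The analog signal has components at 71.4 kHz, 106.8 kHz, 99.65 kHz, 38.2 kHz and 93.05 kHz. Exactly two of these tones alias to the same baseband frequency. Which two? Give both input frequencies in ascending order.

fs/2 = 13.7 kHz.
71.4 kHz mod fs = 16.6 kHz.
16.6 kHz > fs/2 = 13.7 kHz, folds to fs − 16.6 kHz = 10.8 kHz.
106.8 kHz mod fs = 24.6 kHz.
24.6 kHz > fs/2 = 13.7 kHz, folds to fs − 24.6 kHz = 2.8 kHz.
99.65 kHz mod fs = 17.45 kHz.
17.45 kHz > fs/2 = 13.7 kHz, folds to fs − 17.45 kHz = 9.95 kHz.
38.2 kHz mod fs = 10.8 kHz.
10.8 kHz ≤ fs/2 = 13.7 kHz, appears at 10.8 kHz.
93.05 kHz mod fs = 10.85 kHz.
10.85 kHz ≤ fs/2 = 13.7 kHz, appears at 10.85 kHz.
38.2 kHz and 71.4 kHz both map to 10.8 kHz.

38.2 kHz, 71.4 kHz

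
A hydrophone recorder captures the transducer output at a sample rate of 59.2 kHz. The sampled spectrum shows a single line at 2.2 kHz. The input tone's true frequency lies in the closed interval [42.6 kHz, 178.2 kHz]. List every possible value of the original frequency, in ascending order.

Frequencies that alias to 2.2 kHz are k·fs ± 2.2 kHz for integer k ≥ 0.
k=0: 2.2 kHz.
k=1: 57 kHz, 61.4 kHz.
k=2: 116.2 kHz, 120.6 kHz.
k=3: 175.4 kHz, 179.8 kHz.
k=4: 234.6 kHz, 239 kHz.
Within [42.6 kHz, 178.2 kHz]: 57 kHz, 61.4 kHz, 116.2 kHz, 120.6 kHz, 175.4 kHz.

57 kHz, 61.4 kHz, 116.2 kHz, 120.6 kHz, 175.4 kHz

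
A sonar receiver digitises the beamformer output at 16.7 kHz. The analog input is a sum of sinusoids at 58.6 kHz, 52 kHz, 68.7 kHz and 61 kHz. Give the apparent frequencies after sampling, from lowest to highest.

1.9 kHz, 5.8 kHz, 8.2 kHz

fs/2 = 8.35 kHz.
58.6 kHz mod fs = 8.5 kHz.
8.5 kHz > fs/2 = 8.35 kHz, folds to fs − 8.5 kHz = 8.2 kHz.
52 kHz mod fs = 1.9 kHz.
1.9 kHz ≤ fs/2 = 8.35 kHz, appears at 1.9 kHz.
68.7 kHz mod fs = 1.9 kHz.
1.9 kHz ≤ fs/2 = 8.35 kHz, appears at 1.9 kHz.
61 kHz mod fs = 10.9 kHz.
10.9 kHz > fs/2 = 8.35 kHz, folds to fs − 10.9 kHz = 5.8 kHz.
Distinct values: {1.9 kHz, 5.8 kHz, 8.2 kHz}.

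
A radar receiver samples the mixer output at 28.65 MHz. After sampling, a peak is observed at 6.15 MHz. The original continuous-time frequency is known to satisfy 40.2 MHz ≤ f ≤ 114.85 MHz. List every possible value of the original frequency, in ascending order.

51.15 MHz, 63.45 MHz, 79.8 MHz, 92.1 MHz, 108.45 MHz

Frequencies that alias to 6.15 MHz are k·fs ± 6.15 MHz for integer k ≥ 0.
k=0: 6.15 MHz.
k=1: 22.5 MHz, 34.8 MHz.
k=2: 51.15 MHz, 63.45 MHz.
k=3: 79.8 MHz, 92.1 MHz.
k=4: 108.45 MHz, 120.75 MHz.
k=5: 137.1 MHz, 149.4 MHz.
Within [40.2 MHz, 114.85 MHz]: 51.15 MHz, 63.45 MHz, 79.8 MHz, 92.1 MHz, 108.45 MHz.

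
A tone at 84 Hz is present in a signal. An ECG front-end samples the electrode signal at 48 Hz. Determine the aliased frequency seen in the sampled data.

84 Hz mod fs = 36 Hz.
36 Hz > fs/2 = 24 Hz, folds to fs − 36 Hz = 12 Hz.

12 Hz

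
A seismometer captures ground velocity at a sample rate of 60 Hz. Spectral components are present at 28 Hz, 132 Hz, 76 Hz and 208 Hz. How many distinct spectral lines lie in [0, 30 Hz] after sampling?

3

fs/2 = 30 Hz.
28 Hz ≤ fs/2 = 30 Hz, passes unchanged.
132 Hz mod fs = 12 Hz.
12 Hz ≤ fs/2 = 30 Hz, appears at 12 Hz.
76 Hz mod fs = 16 Hz.
16 Hz ≤ fs/2 = 30 Hz, appears at 16 Hz.
208 Hz mod fs = 28 Hz.
28 Hz ≤ fs/2 = 30 Hz, appears at 28 Hz.
Distinct values: {12 Hz, 16 Hz, 28 Hz} → 3.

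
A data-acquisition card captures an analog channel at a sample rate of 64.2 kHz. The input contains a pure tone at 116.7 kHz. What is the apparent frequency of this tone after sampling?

116.7 kHz mod fs = 52.5 kHz.
52.5 kHz > fs/2 = 32.1 kHz, folds to fs − 52.5 kHz = 11.7 kHz.

11.7 kHz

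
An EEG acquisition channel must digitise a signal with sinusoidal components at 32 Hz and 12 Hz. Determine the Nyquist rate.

Highest-frequency component: 32 Hz.
Nyquist rate = 2 × 32 Hz = 64 Hz.

64 Hz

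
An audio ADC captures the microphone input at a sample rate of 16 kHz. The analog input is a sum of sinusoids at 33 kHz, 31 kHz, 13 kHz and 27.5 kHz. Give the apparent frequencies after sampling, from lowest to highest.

fs/2 = 8 kHz.
33 kHz mod fs = 1 kHz.
1 kHz ≤ fs/2 = 8 kHz, appears at 1 kHz.
31 kHz mod fs = 15 kHz.
15 kHz > fs/2 = 8 kHz, folds to fs − 15 kHz = 1 kHz.
13 kHz > fs/2 = 8 kHz, folds to fs − 13 kHz = 3 kHz.
27.5 kHz mod fs = 11.5 kHz.
11.5 kHz > fs/2 = 8 kHz, folds to fs − 11.5 kHz = 4.5 kHz.
Distinct values: {1 kHz, 3 kHz, 4.5 kHz}.

1 kHz, 3 kHz, 4.5 kHz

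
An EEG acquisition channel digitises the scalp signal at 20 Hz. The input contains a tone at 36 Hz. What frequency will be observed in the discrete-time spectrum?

4 Hz

36 Hz mod fs = 16 Hz.
16 Hz > fs/2 = 10 Hz, folds to fs − 16 Hz = 4 Hz.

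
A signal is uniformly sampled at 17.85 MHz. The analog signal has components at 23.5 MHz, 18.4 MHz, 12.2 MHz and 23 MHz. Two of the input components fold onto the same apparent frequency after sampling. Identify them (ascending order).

12.2 MHz, 23.5 MHz

fs/2 = 8.925 MHz.
23.5 MHz mod fs = 5.65 MHz.
5.65 MHz ≤ fs/2 = 8.925 MHz, appears at 5.65 MHz.
18.4 MHz mod fs = 0.55 MHz.
0.55 MHz ≤ fs/2 = 8.925 MHz, appears at 0.55 MHz.
12.2 MHz > fs/2 = 8.925 MHz, folds to fs − 12.2 MHz = 5.65 MHz.
23 MHz mod fs = 5.15 MHz.
5.15 MHz ≤ fs/2 = 8.925 MHz, appears at 5.15 MHz.
12.2 MHz and 23.5 MHz both map to 5.65 MHz.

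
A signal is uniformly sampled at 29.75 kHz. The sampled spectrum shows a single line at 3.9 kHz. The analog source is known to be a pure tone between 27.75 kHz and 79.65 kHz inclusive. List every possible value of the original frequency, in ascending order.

Frequencies that alias to 3.9 kHz are k·fs ± 3.9 kHz for integer k ≥ 0.
k=0: 3.9 kHz.
k=1: 25.85 kHz, 33.65 kHz.
k=2: 55.6 kHz, 63.4 kHz.
k=3: 85.35 kHz, 93.15 kHz.
Within [27.75 kHz, 79.65 kHz]: 33.65 kHz, 55.6 kHz, 63.4 kHz.

33.65 kHz, 55.6 kHz, 63.4 kHz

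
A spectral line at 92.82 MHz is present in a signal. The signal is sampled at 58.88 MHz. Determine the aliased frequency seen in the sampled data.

92.82 MHz mod fs = 33.94 MHz.
33.94 MHz > fs/2 = 29.44 MHz, folds to fs − 33.94 MHz = 24.94 MHz.

24.94 MHz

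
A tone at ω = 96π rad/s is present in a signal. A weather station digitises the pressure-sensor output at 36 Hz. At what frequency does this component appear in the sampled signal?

12 Hz

ω = 96π rad/s → f = ω/(2π) = 48 Hz.
48 Hz mod fs = 12 Hz.
12 Hz ≤ fs/2 = 18 Hz, appears at 12 Hz.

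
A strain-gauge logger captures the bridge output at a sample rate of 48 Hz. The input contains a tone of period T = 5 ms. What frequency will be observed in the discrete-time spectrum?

T = 5 ms → f = 1/T = 200 Hz.
200 Hz mod fs = 8 Hz.
8 Hz ≤ fs/2 = 24 Hz, appears at 8 Hz.

8 Hz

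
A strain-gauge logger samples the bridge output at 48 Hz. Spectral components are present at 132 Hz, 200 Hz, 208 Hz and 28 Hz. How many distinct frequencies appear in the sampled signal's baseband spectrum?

4

fs/2 = 24 Hz.
132 Hz mod fs = 36 Hz.
36 Hz > fs/2 = 24 Hz, folds to fs − 36 Hz = 12 Hz.
200 Hz mod fs = 8 Hz.
8 Hz ≤ fs/2 = 24 Hz, appears at 8 Hz.
208 Hz mod fs = 16 Hz.
16 Hz ≤ fs/2 = 24 Hz, appears at 16 Hz.
28 Hz > fs/2 = 24 Hz, folds to fs − 28 Hz = 20 Hz.
Distinct values: {8 Hz, 12 Hz, 16 Hz, 20 Hz} → 4.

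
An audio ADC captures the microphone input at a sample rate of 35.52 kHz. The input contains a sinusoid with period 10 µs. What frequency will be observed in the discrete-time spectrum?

T = 10 µs → f = 1/T = 100 kHz.
100 kHz mod fs = 28.96 kHz.
28.96 kHz > fs/2 = 17.76 kHz, folds to fs − 28.96 kHz = 6.56 kHz.

6.56 kHz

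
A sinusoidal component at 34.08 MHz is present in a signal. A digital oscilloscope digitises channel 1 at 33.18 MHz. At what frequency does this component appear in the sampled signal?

34.08 MHz mod fs = 0.9 MHz.
0.9 MHz ≤ fs/2 = 16.59 MHz, appears at 0.9 MHz.

0.9 MHz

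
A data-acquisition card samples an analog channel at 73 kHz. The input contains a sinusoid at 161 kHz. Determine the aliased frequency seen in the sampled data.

161 kHz mod fs = 15 kHz.
15 kHz ≤ fs/2 = 36.5 kHz, appears at 15 kHz.

15 kHz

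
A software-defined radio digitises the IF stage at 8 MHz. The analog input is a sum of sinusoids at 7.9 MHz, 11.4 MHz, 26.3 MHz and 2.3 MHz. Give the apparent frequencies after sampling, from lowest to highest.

0.1 MHz, 2.3 MHz, 3.4 MHz

fs/2 = 4 MHz.
7.9 MHz > fs/2 = 4 MHz, folds to fs − 7.9 MHz = 0.1 MHz.
11.4 MHz mod fs = 3.4 MHz.
3.4 MHz ≤ fs/2 = 4 MHz, appears at 3.4 MHz.
26.3 MHz mod fs = 2.3 MHz.
2.3 MHz ≤ fs/2 = 4 MHz, appears at 2.3 MHz.
2.3 MHz ≤ fs/2 = 4 MHz, passes unchanged.
Distinct values: {0.1 MHz, 2.3 MHz, 3.4 MHz}.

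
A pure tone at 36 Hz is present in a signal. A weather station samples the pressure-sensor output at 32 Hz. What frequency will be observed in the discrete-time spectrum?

4 Hz

36 Hz mod fs = 4 Hz.
4 Hz ≤ fs/2 = 16 Hz, appears at 4 Hz.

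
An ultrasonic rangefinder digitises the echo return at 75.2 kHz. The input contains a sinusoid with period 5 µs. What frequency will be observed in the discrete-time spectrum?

T = 5 µs → f = 1/T = 200 kHz.
200 kHz mod fs = 49.6 kHz.
49.6 kHz > fs/2 = 37.6 kHz, folds to fs − 49.6 kHz = 25.6 kHz.

25.6 kHz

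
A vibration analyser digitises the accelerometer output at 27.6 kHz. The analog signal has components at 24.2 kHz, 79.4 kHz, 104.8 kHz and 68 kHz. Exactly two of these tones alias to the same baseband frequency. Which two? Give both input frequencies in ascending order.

24.2 kHz, 79.4 kHz

fs/2 = 13.8 kHz.
24.2 kHz > fs/2 = 13.8 kHz, folds to fs − 24.2 kHz = 3.4 kHz.
79.4 kHz mod fs = 24.2 kHz.
24.2 kHz > fs/2 = 13.8 kHz, folds to fs − 24.2 kHz = 3.4 kHz.
104.8 kHz mod fs = 22 kHz.
22 kHz > fs/2 = 13.8 kHz, folds to fs − 22 kHz = 5.6 kHz.
68 kHz mod fs = 12.8 kHz.
12.8 kHz ≤ fs/2 = 13.8 kHz, appears at 12.8 kHz.
24.2 kHz and 79.4 kHz both map to 3.4 kHz.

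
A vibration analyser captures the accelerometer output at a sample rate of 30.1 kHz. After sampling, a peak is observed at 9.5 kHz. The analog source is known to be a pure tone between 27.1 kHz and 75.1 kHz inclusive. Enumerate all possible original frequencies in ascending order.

Frequencies that alias to 9.5 kHz are k·fs ± 9.5 kHz for integer k ≥ 0.
k=0: 9.5 kHz.
k=1: 20.6 kHz, 39.6 kHz.
k=2: 50.7 kHz, 69.7 kHz.
k=3: 80.8 kHz, 99.8 kHz.
Within [27.1 kHz, 75.1 kHz]: 39.6 kHz, 50.7 kHz, 69.7 kHz.

39.6 kHz, 50.7 kHz, 69.7 kHz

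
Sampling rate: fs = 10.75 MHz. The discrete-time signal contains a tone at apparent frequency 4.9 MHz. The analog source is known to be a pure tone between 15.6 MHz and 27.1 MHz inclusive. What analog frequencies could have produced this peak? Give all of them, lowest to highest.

Frequencies that alias to 4.9 MHz are k·fs ± 4.9 MHz for integer k ≥ 0.
k=0: 4.9 MHz.
k=1: 5.85 MHz, 15.65 MHz.
k=2: 16.6 MHz, 26.4 MHz.
k=3: 27.35 MHz, 37.15 MHz.
Within [15.6 MHz, 27.1 MHz]: 15.65 MHz, 16.6 MHz, 26.4 MHz.

15.65 MHz, 16.6 MHz, 26.4 MHz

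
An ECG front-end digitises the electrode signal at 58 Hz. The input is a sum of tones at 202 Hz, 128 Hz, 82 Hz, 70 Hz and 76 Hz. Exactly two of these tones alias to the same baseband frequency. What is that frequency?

12 Hz

fs/2 = 29 Hz.
202 Hz mod fs = 28 Hz.
28 Hz ≤ fs/2 = 29 Hz, appears at 28 Hz.
128 Hz mod fs = 12 Hz.
12 Hz ≤ fs/2 = 29 Hz, appears at 12 Hz.
82 Hz mod fs = 24 Hz.
24 Hz ≤ fs/2 = 29 Hz, appears at 24 Hz.
70 Hz mod fs = 12 Hz.
12 Hz ≤ fs/2 = 29 Hz, appears at 12 Hz.
76 Hz mod fs = 18 Hz.
18 Hz ≤ fs/2 = 29 Hz, appears at 18 Hz.
70 Hz and 128 Hz both map to 12 Hz.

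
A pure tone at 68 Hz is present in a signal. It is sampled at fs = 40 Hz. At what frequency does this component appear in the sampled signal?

68 Hz mod fs = 28 Hz.
28 Hz > fs/2 = 20 Hz, folds to fs − 28 Hz = 12 Hz.

12 Hz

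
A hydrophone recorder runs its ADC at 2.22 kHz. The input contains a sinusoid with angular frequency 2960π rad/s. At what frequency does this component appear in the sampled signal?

0.74 kHz

ω = 2960π rad/s → f = ω/(2π) = 1480 Hz = 1.48 kHz.
1.48 kHz > fs/2 = 1.11 kHz, folds to fs − 1.48 kHz = 0.74 kHz.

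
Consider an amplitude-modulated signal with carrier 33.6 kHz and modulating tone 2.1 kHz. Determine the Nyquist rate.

71.4 kHz

AM sidebands sit at fc ± fm = 31.5 kHz and 35.7 kHz.
Highest-frequency component: 35.7 kHz.
Nyquist rate = 2 × 35.7 kHz = 71.4 kHz.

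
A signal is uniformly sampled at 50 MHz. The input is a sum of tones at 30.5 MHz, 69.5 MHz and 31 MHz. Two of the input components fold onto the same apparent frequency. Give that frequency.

19.5 MHz

fs/2 = 25 MHz.
30.5 MHz > fs/2 = 25 MHz, folds to fs − 30.5 MHz = 19.5 MHz.
69.5 MHz mod fs = 19.5 MHz.
19.5 MHz ≤ fs/2 = 25 MHz, appears at 19.5 MHz.
31 MHz > fs/2 = 25 MHz, folds to fs − 31 MHz = 19 MHz.
30.5 MHz and 69.5 MHz both map to 19.5 MHz.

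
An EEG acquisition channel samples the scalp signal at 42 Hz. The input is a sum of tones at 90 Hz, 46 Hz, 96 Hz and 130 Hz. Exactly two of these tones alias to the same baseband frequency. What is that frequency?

4 Hz

fs/2 = 21 Hz.
90 Hz mod fs = 6 Hz.
6 Hz ≤ fs/2 = 21 Hz, appears at 6 Hz.
46 Hz mod fs = 4 Hz.
4 Hz ≤ fs/2 = 21 Hz, appears at 4 Hz.
96 Hz mod fs = 12 Hz.
12 Hz ≤ fs/2 = 21 Hz, appears at 12 Hz.
130 Hz mod fs = 4 Hz.
4 Hz ≤ fs/2 = 21 Hz, appears at 4 Hz.
46 Hz and 130 Hz both map to 4 Hz.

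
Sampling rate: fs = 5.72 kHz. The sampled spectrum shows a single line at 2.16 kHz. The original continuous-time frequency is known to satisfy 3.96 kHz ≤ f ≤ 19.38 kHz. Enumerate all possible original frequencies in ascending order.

7.88 kHz, 9.28 kHz, 13.6 kHz, 15 kHz, 19.32 kHz

Frequencies that alias to 2.16 kHz are k·fs ± 2.16 kHz for integer k ≥ 0.
k=0: 2.16 kHz.
k=1: 3.56 kHz, 7.88 kHz.
k=2: 9.28 kHz, 13.6 kHz.
k=3: 15 kHz, 19.32 kHz.
k=4: 20.72 kHz, 25.04 kHz.
Within [3.96 kHz, 19.38 kHz]: 7.88 kHz, 9.28 kHz, 13.6 kHz, 15 kHz, 19.32 kHz.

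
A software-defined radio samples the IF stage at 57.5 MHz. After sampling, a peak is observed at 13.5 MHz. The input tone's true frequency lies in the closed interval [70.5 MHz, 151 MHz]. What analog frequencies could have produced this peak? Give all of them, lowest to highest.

Frequencies that alias to 13.5 MHz are k·fs ± 13.5 MHz for integer k ≥ 0.
k=0: 13.5 MHz.
k=1: 44 MHz, 71 MHz.
k=2: 101.5 MHz, 128.5 MHz.
k=3: 159 MHz, 186 MHz.
Within [70.5 MHz, 151 MHz]: 71 MHz, 101.5 MHz, 128.5 MHz.

71 MHz, 101.5 MHz, 128.5 MHz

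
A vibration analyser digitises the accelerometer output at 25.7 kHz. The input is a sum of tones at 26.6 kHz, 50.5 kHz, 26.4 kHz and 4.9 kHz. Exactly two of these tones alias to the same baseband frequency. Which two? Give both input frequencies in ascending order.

26.6 kHz, 50.5 kHz

fs/2 = 12.85 kHz.
26.6 kHz mod fs = 0.9 kHz.
0.9 kHz ≤ fs/2 = 12.85 kHz, appears at 0.9 kHz.
50.5 kHz mod fs = 24.8 kHz.
24.8 kHz > fs/2 = 12.85 kHz, folds to fs − 24.8 kHz = 0.9 kHz.
26.4 kHz mod fs = 0.7 kHz.
0.7 kHz ≤ fs/2 = 12.85 kHz, appears at 0.7 kHz.
4.9 kHz ≤ fs/2 = 12.85 kHz, passes unchanged.
26.6 kHz and 50.5 kHz both map to 0.9 kHz.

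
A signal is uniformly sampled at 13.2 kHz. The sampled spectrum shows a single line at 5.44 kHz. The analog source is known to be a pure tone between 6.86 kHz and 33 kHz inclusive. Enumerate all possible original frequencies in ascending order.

Frequencies that alias to 5.44 kHz are k·fs ± 5.44 kHz for integer k ≥ 0.
k=0: 5.44 kHz.
k=1: 7.76 kHz, 18.64 kHz.
k=2: 20.96 kHz, 31.84 kHz.
k=3: 34.16 kHz, 45.04 kHz.
Within [6.86 kHz, 33 kHz]: 7.76 kHz, 18.64 kHz, 20.96 kHz, 31.84 kHz.

7.76 kHz, 18.64 kHz, 20.96 kHz, 31.84 kHz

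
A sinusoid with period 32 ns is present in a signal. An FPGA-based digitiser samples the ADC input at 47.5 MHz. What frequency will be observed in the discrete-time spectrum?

16.25 MHz

T = 32 ns → f = 1/T = 31.25 MHz.
31.25 MHz > fs/2 = 23.75 MHz, folds to fs − 31.25 MHz = 16.25 MHz.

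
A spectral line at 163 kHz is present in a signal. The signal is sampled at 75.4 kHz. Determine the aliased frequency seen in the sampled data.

12.2 kHz

163 kHz mod fs = 12.2 kHz.
12.2 kHz ≤ fs/2 = 37.7 kHz, appears at 12.2 kHz.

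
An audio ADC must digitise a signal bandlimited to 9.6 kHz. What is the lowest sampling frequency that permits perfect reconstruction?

19.2 kHz

Nyquist rate = 2 × 9.6 kHz = 19.2 kHz.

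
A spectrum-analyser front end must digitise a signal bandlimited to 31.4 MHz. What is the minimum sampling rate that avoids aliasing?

62.8 MHz

Nyquist rate = 2 × 31.4 MHz = 62.8 MHz.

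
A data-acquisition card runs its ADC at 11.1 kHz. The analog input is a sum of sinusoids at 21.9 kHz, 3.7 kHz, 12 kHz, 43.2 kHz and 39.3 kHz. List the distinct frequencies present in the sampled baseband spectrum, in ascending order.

fs/2 = 5.55 kHz.
21.9 kHz mod fs = 10.8 kHz.
10.8 kHz > fs/2 = 5.55 kHz, folds to fs − 10.8 kHz = 0.3 kHz.
3.7 kHz ≤ fs/2 = 5.55 kHz, passes unchanged.
12 kHz mod fs = 0.9 kHz.
0.9 kHz ≤ fs/2 = 5.55 kHz, appears at 0.9 kHz.
43.2 kHz mod fs = 9.9 kHz.
9.9 kHz > fs/2 = 5.55 kHz, folds to fs − 9.9 kHz = 1.2 kHz.
39.3 kHz mod fs = 6 kHz.
6 kHz > fs/2 = 5.55 kHz, folds to fs − 6 kHz = 5.1 kHz.
Distinct values: {0.3 kHz, 0.9 kHz, 1.2 kHz, 3.7 kHz, 5.1 kHz}.

0.3 kHz, 0.9 kHz, 1.2 kHz, 3.7 kHz, 5.1 kHz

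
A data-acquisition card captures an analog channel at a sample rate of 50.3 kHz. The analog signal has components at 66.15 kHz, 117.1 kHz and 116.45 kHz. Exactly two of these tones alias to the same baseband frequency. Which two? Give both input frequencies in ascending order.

66.15 kHz, 116.45 kHz

fs/2 = 25.15 kHz.
66.15 kHz mod fs = 15.85 kHz.
15.85 kHz ≤ fs/2 = 25.15 kHz, appears at 15.85 kHz.
117.1 kHz mod fs = 16.5 kHz.
16.5 kHz ≤ fs/2 = 25.15 kHz, appears at 16.5 kHz.
116.45 kHz mod fs = 15.85 kHz.
15.85 kHz ≤ fs/2 = 25.15 kHz, appears at 15.85 kHz.
66.15 kHz and 116.45 kHz both map to 15.85 kHz.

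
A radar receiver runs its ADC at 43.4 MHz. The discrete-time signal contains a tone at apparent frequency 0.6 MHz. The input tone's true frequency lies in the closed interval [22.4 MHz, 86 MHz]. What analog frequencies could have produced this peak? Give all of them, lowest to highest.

42.8 MHz, 44 MHz

Frequencies that alias to 0.6 MHz are k·fs ± 0.6 MHz for integer k ≥ 0.
k=0: 0.6 MHz.
k=1: 42.8 MHz, 44 MHz.
k=2: 86.2 MHz, 87.4 MHz.
Within [22.4 MHz, 86 MHz]: 42.8 MHz, 44 MHz.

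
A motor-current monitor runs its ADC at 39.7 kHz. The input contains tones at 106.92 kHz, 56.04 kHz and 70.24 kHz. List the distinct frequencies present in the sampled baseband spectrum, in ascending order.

9.16 kHz, 12.18 kHz, 16.34 kHz

fs/2 = 19.85 kHz.
106.92 kHz mod fs = 27.52 kHz.
27.52 kHz > fs/2 = 19.85 kHz, folds to fs − 27.52 kHz = 12.18 kHz.
56.04 kHz mod fs = 16.34 kHz.
16.34 kHz ≤ fs/2 = 19.85 kHz, appears at 16.34 kHz.
70.24 kHz mod fs = 30.54 kHz.
30.54 kHz > fs/2 = 19.85 kHz, folds to fs − 30.54 kHz = 9.16 kHz.
Distinct values: {9.16 kHz, 12.18 kHz, 16.34 kHz}.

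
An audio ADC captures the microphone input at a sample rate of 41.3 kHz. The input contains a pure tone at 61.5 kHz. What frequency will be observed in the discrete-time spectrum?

61.5 kHz mod fs = 20.2 kHz.
20.2 kHz ≤ fs/2 = 20.65 kHz, appears at 20.2 kHz.

20.2 kHz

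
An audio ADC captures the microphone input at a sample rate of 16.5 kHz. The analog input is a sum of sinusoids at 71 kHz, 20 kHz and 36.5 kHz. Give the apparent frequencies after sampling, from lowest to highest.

fs/2 = 8.25 kHz.
71 kHz mod fs = 5 kHz.
5 kHz ≤ fs/2 = 8.25 kHz, appears at 5 kHz.
20 kHz mod fs = 3.5 kHz.
3.5 kHz ≤ fs/2 = 8.25 kHz, appears at 3.5 kHz.
36.5 kHz mod fs = 3.5 kHz.
3.5 kHz ≤ fs/2 = 8.25 kHz, appears at 3.5 kHz.
Distinct values: {3.5 kHz, 5 kHz}.

3.5 kHz, 5 kHz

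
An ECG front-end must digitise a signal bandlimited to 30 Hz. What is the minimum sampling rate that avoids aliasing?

60 Hz

Nyquist rate = 2 × 30 Hz = 60 Hz.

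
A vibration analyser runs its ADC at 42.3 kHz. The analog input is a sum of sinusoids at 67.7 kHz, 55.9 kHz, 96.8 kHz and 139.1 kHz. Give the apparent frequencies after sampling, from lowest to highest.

12.2 kHz, 13.6 kHz, 16.9 kHz

fs/2 = 21.15 kHz.
67.7 kHz mod fs = 25.4 kHz.
25.4 kHz > fs/2 = 21.15 kHz, folds to fs − 25.4 kHz = 16.9 kHz.
55.9 kHz mod fs = 13.6 kHz.
13.6 kHz ≤ fs/2 = 21.15 kHz, appears at 13.6 kHz.
96.8 kHz mod fs = 12.2 kHz.
12.2 kHz ≤ fs/2 = 21.15 kHz, appears at 12.2 kHz.
139.1 kHz mod fs = 12.2 kHz.
12.2 kHz ≤ fs/2 = 21.15 kHz, appears at 12.2 kHz.
Distinct values: {12.2 kHz, 13.6 kHz, 16.9 kHz}.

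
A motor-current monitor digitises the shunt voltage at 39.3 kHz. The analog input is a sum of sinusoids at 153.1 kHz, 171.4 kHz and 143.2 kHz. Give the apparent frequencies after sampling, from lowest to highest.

fs/2 = 19.65 kHz.
153.1 kHz mod fs = 35.2 kHz.
35.2 kHz > fs/2 = 19.65 kHz, folds to fs − 35.2 kHz = 4.1 kHz.
171.4 kHz mod fs = 14.2 kHz.
14.2 kHz ≤ fs/2 = 19.65 kHz, appears at 14.2 kHz.
143.2 kHz mod fs = 25.3 kHz.
25.3 kHz > fs/2 = 19.65 kHz, folds to fs − 25.3 kHz = 14 kHz.
Distinct values: {4.1 kHz, 14 kHz, 14.2 kHz}.

4.1 kHz, 14 kHz, 14.2 kHz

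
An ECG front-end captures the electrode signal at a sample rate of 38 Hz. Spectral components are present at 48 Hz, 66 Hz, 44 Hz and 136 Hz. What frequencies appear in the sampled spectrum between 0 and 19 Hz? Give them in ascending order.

fs/2 = 19 Hz.
48 Hz mod fs = 10 Hz.
10 Hz ≤ fs/2 = 19 Hz, appears at 10 Hz.
66 Hz mod fs = 28 Hz.
28 Hz > fs/2 = 19 Hz, folds to fs − 28 Hz = 10 Hz.
44 Hz mod fs = 6 Hz.
6 Hz ≤ fs/2 = 19 Hz, appears at 6 Hz.
136 Hz mod fs = 22 Hz.
22 Hz > fs/2 = 19 Hz, folds to fs − 22 Hz = 16 Hz.
Distinct values: {6 Hz, 10 Hz, 16 Hz}.

6 Hz, 10 Hz, 16 Hz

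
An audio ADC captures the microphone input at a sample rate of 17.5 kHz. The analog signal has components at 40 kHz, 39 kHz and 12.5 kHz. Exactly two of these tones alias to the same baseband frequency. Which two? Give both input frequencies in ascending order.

12.5 kHz, 40 kHz

fs/2 = 8.75 kHz.
40 kHz mod fs = 5 kHz.
5 kHz ≤ fs/2 = 8.75 kHz, appears at 5 kHz.
39 kHz mod fs = 4 kHz.
4 kHz ≤ fs/2 = 8.75 kHz, appears at 4 kHz.
12.5 kHz > fs/2 = 8.75 kHz, folds to fs − 12.5 kHz = 5 kHz.
12.5 kHz and 40 kHz both map to 5 kHz.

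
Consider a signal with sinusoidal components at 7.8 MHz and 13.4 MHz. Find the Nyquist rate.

26.8 MHz

Highest-frequency component: 13.4 MHz.
Nyquist rate = 2 × 13.4 MHz = 26.8 MHz.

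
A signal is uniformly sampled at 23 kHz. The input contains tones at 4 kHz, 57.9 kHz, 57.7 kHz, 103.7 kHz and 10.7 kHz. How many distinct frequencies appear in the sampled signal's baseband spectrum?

4

fs/2 = 11.5 kHz.
4 kHz ≤ fs/2 = 11.5 kHz, passes unchanged.
57.9 kHz mod fs = 11.9 kHz.
11.9 kHz > fs/2 = 11.5 kHz, folds to fs − 11.9 kHz = 11.1 kHz.
57.7 kHz mod fs = 11.7 kHz.
11.7 kHz > fs/2 = 11.5 kHz, folds to fs − 11.7 kHz = 11.3 kHz.
103.7 kHz mod fs = 11.7 kHz.
11.7 kHz > fs/2 = 11.5 kHz, folds to fs − 11.7 kHz = 11.3 kHz.
10.7 kHz ≤ fs/2 = 11.5 kHz, passes unchanged.
Distinct values: {4 kHz, 10.7 kHz, 11.1 kHz, 11.3 kHz} → 4.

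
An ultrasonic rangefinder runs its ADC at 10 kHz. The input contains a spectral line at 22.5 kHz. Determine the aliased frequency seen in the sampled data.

22.5 kHz mod fs = 2.5 kHz.
2.5 kHz ≤ fs/2 = 5 kHz, appears at 2.5 kHz.

2.5 kHz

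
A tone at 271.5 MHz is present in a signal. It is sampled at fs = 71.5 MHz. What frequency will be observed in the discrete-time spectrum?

14.5 MHz

271.5 MHz mod fs = 57 MHz.
57 MHz > fs/2 = 35.75 MHz, folds to fs − 57 MHz = 14.5 MHz.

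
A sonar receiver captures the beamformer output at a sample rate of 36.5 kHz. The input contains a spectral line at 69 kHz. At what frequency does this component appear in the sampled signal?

4 kHz

69 kHz mod fs = 32.5 kHz.
32.5 kHz > fs/2 = 18.25 kHz, folds to fs − 32.5 kHz = 4 kHz.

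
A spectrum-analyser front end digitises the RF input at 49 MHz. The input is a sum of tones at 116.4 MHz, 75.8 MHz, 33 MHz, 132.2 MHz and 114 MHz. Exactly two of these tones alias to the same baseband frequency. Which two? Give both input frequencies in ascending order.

33 MHz, 114 MHz

fs/2 = 24.5 MHz.
116.4 MHz mod fs = 18.4 MHz.
18.4 MHz ≤ fs/2 = 24.5 MHz, appears at 18.4 MHz.
75.8 MHz mod fs = 26.8 MHz.
26.8 MHz > fs/2 = 24.5 MHz, folds to fs − 26.8 MHz = 22.2 MHz.
33 MHz > fs/2 = 24.5 MHz, folds to fs − 33 MHz = 16 MHz.
132.2 MHz mod fs = 34.2 MHz.
34.2 MHz > fs/2 = 24.5 MHz, folds to fs − 34.2 MHz = 14.8 MHz.
114 MHz mod fs = 16 MHz.
16 MHz ≤ fs/2 = 24.5 MHz, appears at 16 MHz.
33 MHz and 114 MHz both map to 16 MHz.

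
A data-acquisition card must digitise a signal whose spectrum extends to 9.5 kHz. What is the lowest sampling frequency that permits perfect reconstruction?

Nyquist rate = 2 × 9.5 kHz = 19 kHz.

19 kHz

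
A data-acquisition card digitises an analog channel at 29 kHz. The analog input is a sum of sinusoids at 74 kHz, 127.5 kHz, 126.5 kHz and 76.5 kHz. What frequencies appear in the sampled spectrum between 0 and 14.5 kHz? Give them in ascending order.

10.5 kHz, 11.5 kHz, 13 kHz

fs/2 = 14.5 kHz.
74 kHz mod fs = 16 kHz.
16 kHz > fs/2 = 14.5 kHz, folds to fs − 16 kHz = 13 kHz.
127.5 kHz mod fs = 11.5 kHz.
11.5 kHz ≤ fs/2 = 14.5 kHz, appears at 11.5 kHz.
126.5 kHz mod fs = 10.5 kHz.
10.5 kHz ≤ fs/2 = 14.5 kHz, appears at 10.5 kHz.
76.5 kHz mod fs = 18.5 kHz.
18.5 kHz > fs/2 = 14.5 kHz, folds to fs − 18.5 kHz = 10.5 kHz.
Distinct values: {10.5 kHz, 11.5 kHz, 13 kHz}.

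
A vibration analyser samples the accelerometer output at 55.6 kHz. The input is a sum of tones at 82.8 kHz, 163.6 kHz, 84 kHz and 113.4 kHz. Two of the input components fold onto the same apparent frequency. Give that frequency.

27.2 kHz

fs/2 = 27.8 kHz.
82.8 kHz mod fs = 27.2 kHz.
27.2 kHz ≤ fs/2 = 27.8 kHz, appears at 27.2 kHz.
163.6 kHz mod fs = 52.4 kHz.
52.4 kHz > fs/2 = 27.8 kHz, folds to fs − 52.4 kHz = 3.2 kHz.
84 kHz mod fs = 28.4 kHz.
28.4 kHz > fs/2 = 27.8 kHz, folds to fs − 28.4 kHz = 27.2 kHz.
113.4 kHz mod fs = 2.2 kHz.
2.2 kHz ≤ fs/2 = 27.8 kHz, appears at 2.2 kHz.
82.8 kHz and 84 kHz both map to 27.2 kHz.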